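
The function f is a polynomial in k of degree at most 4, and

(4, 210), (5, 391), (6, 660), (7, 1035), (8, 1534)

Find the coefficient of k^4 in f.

0

First differences: 181, 269, 375, 499. Second differences: 88, 106, 124. Third differences: 18, 18.
Level-3 differences are constant, so f has degree 3.
Fitting a degree-3 polynomial gives f(k) = 3k³ - k² + 7k + 6.
The coefficient of k^4 is 0.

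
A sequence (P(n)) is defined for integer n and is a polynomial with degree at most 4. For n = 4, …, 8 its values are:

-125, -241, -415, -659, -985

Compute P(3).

First differences: -116, -174, -244, -326. Second differences: -58, -70, -82. Third differences: -12, -12.
Level-3 differences are constant, so P has degree 3.
Fitting a degree-3 polynomial gives P(n) = -2n³ + n² - 3n - 1.
Then P(3) = -55.

-55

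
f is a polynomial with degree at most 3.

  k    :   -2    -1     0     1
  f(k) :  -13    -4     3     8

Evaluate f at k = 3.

First differences: 9, 7, 5. Second differences: -2, -2.
Level-2 differences are constant, so f has degree 2.
Fitting a degree-2 polynomial gives f(k) = -k² + 6k + 3.
Then f(3) = 12.

12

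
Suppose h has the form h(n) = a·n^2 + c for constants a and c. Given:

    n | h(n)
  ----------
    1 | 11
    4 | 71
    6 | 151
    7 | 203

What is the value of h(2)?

From h(1) = 11 and h(4) = 71: 1a + c = 11 and 16a + c = 71.
Subtracting: 15a = 60, so a = 4; then c = 11 − 4·1 = 7.
So h(n) = 4n² + 7, and h(2) = 23.

23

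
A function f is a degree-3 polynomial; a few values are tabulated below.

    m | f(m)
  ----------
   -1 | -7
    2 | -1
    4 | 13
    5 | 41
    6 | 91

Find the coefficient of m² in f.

-4

Write f(m) = am³ + bm² + cm + d; the 5 given values yield a linear system in the 4 coefficients.
Solving, f(m) = m³ - 4m² + 3m + 1.
The coefficient of m² is -4.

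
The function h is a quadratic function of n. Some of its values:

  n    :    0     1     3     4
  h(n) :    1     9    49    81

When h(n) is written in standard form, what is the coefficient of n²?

4

Write h(n) = an² + bn + c; the 4 given values yield a linear system in the 3 coefficients.
Solving, h(n) = 4n² + 4n + 1.
The coefficient of n² is 4.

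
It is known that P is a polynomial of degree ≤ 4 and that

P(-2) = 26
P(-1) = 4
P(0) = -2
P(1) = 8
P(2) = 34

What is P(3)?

First differences: -22, -6, 10, 26. Second differences: 16, 16, 16.
Level-2 differences are constant, so P has degree 2.
Fitting a degree-2 polynomial gives P(m) = 8m² + 2m - 2.
Then P(3) = 76.

76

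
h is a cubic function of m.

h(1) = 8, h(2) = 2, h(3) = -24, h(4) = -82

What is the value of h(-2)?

Write h(m) = am³ + bm² + cm + d; the 4 given values yield a linear system in the 4 coefficients.
Solving, h(m) = -2m³ + 2m² + 2m + 6.
Then h(-2) = 26.

26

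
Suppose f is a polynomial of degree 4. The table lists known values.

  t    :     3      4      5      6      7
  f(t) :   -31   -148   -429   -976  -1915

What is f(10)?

Write f(t) = at^4 + bt³ + ct² + dt + e; the 5 given values yield a linear system in the 5 coefficients.
Solving, f(t) = -t^4 + t³ + 3t² - 4.
Then f(10) = -8704.

-8704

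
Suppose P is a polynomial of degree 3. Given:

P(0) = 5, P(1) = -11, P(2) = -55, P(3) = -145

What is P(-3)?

Write P(n) = an³ + bn² + cn + d; the 4 given values yield a linear system in the 4 coefficients.
Solving, P(n) = -3n³ - 5n² - 8n + 5.
Then P(-3) = 65.

65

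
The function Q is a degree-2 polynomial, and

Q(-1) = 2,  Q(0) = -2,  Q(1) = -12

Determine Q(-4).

Write Q(x) = ax² + bx + c; the 3 given values yield a linear system in the 3 coefficients.
Solving, Q(x) = -3x² - 7x - 2.
Then Q(-4) = -22.

-22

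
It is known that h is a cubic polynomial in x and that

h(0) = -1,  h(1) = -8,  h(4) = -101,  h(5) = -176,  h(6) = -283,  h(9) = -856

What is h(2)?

-23

Write h(x) = ax³ + bx² + cx + d; the 6 given values yield a linear system in the 4 coefficients.
Solving, h(x) = -x³ - x² - 5x - 1.
Then h(2) = -23.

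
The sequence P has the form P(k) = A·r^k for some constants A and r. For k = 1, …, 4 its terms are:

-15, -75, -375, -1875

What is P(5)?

Consecutive ratio: -75/(-15) = 5, and -375/(-75) = 5, so r = 5.
Then A·5^1 = -15 gives A = -3, and P(k) = -3·5^k.
P(5) = -3·5^5 = -9375.

-9375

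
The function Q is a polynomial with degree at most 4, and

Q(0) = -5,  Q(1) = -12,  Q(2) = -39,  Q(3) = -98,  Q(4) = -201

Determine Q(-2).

First differences: -7, -27, -59, -103. Second differences: -20, -32, -44. Third differences: -12, -12.
Level-3 differences are constant, so Q has degree 3.
Fitting a degree-3 polynomial gives Q(t) = -2t³ - 4t² - t - 5.
Then Q(-2) = -3.

-3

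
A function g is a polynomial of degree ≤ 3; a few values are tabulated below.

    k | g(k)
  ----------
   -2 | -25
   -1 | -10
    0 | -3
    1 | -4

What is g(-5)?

First differences: 15, 7, -1. Second differences: -8, -8.
Level-2 differences are constant, so g has degree 2.
Fitting a degree-2 polynomial gives g(k) = -4k² + 3k - 3.
Then g(-5) = -118.

-118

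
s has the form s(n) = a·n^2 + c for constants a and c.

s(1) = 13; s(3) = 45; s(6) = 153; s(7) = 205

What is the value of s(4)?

From s(1) = 13 and s(3) = 45: 1a + c = 13 and 9a + c = 45.
Subtracting: 8a = 32, so a = 4; then c = 13 − 4·1 = 9.
So s(n) = 4n² + 9, and s(4) = 73.

73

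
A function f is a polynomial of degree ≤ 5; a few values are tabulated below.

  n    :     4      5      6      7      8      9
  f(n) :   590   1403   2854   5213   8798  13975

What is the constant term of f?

First differences: 813, 1451, 2359, 3585, 5177. Second differences: 638, 908, 1226, 1592. Third differences: 270, 318, 366. Fourth differences: 48, 48.
Level-4 differences are constant, so f has degree 4.
Fitting a degree-4 polynomial gives f(n) = 2n^4 + n³ + 2n² - 4n - 2.
The constant term is f(0) = -2.

-2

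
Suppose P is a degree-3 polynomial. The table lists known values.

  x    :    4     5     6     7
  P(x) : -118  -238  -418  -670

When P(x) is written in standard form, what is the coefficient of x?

Write P(x) = ax³ + bx² + cx + d; the 4 given values yield a linear system in the 4 coefficients.
Solving, P(x) = -2x³ + 2x + 2.
The coefficient of x is 2.

2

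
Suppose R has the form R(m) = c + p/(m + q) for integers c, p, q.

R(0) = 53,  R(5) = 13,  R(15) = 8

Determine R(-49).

(R(m) − c)(m + q) = p for each data point; the three points give a linear system in c and q, then p follows.
Solving: c = 5, q = 1, p = 48, so R(m) = 5 + 48/(m + 1).
Then R(-49) = 5 + 48/(-48) = 4.

4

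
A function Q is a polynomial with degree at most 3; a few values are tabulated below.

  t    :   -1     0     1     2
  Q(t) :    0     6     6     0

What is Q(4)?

First differences: 6, 0, -6. Second differences: -6, -6.
Level-2 differences are constant, so Q has degree 2.
Fitting a degree-2 polynomial gives Q(t) = -3t² + 3t + 6.
Then Q(4) = -30.

-30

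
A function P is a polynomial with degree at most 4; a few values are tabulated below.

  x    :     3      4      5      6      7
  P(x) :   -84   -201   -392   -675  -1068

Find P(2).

-23

First differences: -117, -191, -283, -393. Second differences: -74, -92, -110. Third differences: -18, -18.
Level-3 differences are constant, so P has degree 3.
Fitting a degree-3 polynomial gives P(x) = -3x³ - x² + x + 3.
Then P(2) = -23.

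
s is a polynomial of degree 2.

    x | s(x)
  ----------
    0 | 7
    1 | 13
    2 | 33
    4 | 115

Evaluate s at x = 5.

Write s(x) = ax² + bx + c; the 4 given values yield a linear system in the 3 coefficients.
Solving, s(x) = 7x² - x + 7.
Then s(5) = 177.

177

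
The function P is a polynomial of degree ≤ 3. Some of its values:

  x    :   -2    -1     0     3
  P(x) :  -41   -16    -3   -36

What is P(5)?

Write P(x) = ax³ + bx² + cx + d; the 4 given values yield a linear system in the 4 coefficients.
Solving, the leading coefficient vanishes, and P(x) = -6x² + 7x - 3.
Then P(5) = -118.

-118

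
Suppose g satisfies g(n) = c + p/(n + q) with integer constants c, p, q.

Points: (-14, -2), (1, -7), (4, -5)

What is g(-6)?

(g(n) − c)(n + q) = p for each data point; the three points give a linear system in c and q, then p follows.
Solving: c = -3, q = 2, p = -12, so g(n) = -3 − 12/(n + 2).
Then g(-6) = -3 − 12/(-4) = 0.

0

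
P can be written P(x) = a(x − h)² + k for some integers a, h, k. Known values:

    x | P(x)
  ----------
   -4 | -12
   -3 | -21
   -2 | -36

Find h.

First differences -9, -15; second difference -6 = 2a, so a = -3.
Expanding, the x-coefficient is −2ah = 6h; matching it to the data gives h = -5, and then k = -9.
So P(x) = -3(x + 5)² − 9.
Hence h = -5.

-5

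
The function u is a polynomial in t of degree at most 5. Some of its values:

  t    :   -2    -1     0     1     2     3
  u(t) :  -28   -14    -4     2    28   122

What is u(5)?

First differences: 14, 10, 6, 26, 94. Second differences: -4, -4, 20, 68. Third differences: 0, 24, 48. Fourth differences: 24, 24.
Level-4 differences are constant, so u has degree 4.
Fitting a degree-4 polynomial gives u(t) = t^4 + 2t³ - 3t² + 6t - 4.
Then u(5) = 826.

826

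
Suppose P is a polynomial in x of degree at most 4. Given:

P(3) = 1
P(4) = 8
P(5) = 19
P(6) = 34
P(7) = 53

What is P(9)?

First differences: 7, 11, 15, 19. Second differences: 4, 4, 4.
Level-2 differences are constant, so P has degree 2.
Fitting a degree-2 polynomial gives P(x) = 2x² - 7x + 4.
Then P(9) = 103.

103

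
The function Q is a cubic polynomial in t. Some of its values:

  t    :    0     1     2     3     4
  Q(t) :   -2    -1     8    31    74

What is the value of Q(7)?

First differences: 1, 9, 23, 43. Second differences: 8, 14, 20. Third differences: 6, 6.
Level-3 differences are constant, so Q has degree 3.
Fitting a degree-3 polynomial gives Q(t) = t³ + t² - t - 2.
Then Q(7) = 383.

383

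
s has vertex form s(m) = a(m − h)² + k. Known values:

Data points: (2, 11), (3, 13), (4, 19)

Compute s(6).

First differences 2, 6; second difference 4 = 2a, so a = 2.
Expanding, the m-coefficient is −2ah = -4h; matching it to the data gives h = 2, and then k = 11.
So s(m) = 2(m − 2)² + 11.
s(6) = 2·4² + 11 = 43.

43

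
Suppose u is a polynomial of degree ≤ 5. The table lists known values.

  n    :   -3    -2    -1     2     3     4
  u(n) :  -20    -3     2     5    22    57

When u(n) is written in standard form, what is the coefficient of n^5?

0

Write u(n) = an^5 + bn^4 + cn³ + dn² + en + p; the 6 given values yield a linear system in the 6 coefficients.
Solving, the top 2 coefficients vanish, and u(n) = n³ - 2n + 1.
The coefficient of n^5 is 0.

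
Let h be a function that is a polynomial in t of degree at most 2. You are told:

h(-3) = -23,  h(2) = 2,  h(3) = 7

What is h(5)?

Write h(t) = at² + bt + c; the 3 given values yield a linear system in the 3 coefficients.
Solving, the leading coefficient vanishes, and h(t) = 5t - 8.
Then h(5) = 17.

17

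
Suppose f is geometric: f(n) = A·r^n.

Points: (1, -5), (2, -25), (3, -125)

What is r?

5

Consecutive ratio: -25/(-5) = 5, and -125/(-25) = 5, so r = 5.
Then A·5^1 = -5 gives A = -1, and f(n) = -1·5^n.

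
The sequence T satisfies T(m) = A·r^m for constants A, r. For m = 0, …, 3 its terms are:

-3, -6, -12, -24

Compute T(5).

-96

Consecutive ratio: -6/(-3) = 2, and -12/(-6) = 2, so r = 2.
Then A·2^0 = -3 gives A = -3, and T(m) = -3·2^m.
T(5) = -3·2^5 = -96.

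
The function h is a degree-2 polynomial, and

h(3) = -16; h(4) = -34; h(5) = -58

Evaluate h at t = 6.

-88

Write h(t) = at² + bt + c; the 3 given values yield a linear system in the 3 coefficients.
Solving, h(t) = -3t² + 3t + 2.
Then h(6) = -88.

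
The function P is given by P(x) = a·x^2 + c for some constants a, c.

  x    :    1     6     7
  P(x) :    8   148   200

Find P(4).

From P(1) = 8 and P(6) = 148: 1a + c = 8 and 36a + c = 148.
Subtracting: 35a = 140, so a = 4; then c = 8 − 4·1 = 4.
So P(x) = 4x² + 4, and P(4) = 68.

68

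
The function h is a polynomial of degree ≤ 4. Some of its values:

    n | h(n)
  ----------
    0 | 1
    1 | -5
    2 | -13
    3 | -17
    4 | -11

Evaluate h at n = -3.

-53

First differences: -6, -8, -4, 6. Second differences: -2, 4, 10. Third differences: 6, 6.
Level-3 differences are constant, so h has degree 3.
Fitting a degree-3 polynomial gives h(n) = n³ - 4n² - 3n + 1.
Then h(-3) = -53.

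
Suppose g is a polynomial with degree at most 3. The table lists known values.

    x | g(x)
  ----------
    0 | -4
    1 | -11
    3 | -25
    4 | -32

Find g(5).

-39

Write g(x) = ax³ + bx² + cx + d; the 4 given values yield a linear system in the 4 coefficients.
Solving, the top 2 coefficients vanish, and g(x) = -7x - 4.
Then g(5) = -39.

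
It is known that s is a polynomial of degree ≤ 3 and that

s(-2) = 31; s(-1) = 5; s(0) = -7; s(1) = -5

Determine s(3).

First differences: -26, -12, 2. Second differences: 14, 14.
Level-2 differences are constant, so s has degree 2.
Fitting a degree-2 polynomial gives s(m) = 7m² - 5m - 7.
Then s(3) = 41.

41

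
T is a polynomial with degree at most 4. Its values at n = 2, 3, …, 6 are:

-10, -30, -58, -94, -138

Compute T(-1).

First differences: -20, -28, -36, -44. Second differences: -8, -8, -8.
Level-2 differences are constant, so T has degree 2.
Fitting a degree-2 polynomial gives T(n) = -4n² + 6.
Then T(-1) = 2.

2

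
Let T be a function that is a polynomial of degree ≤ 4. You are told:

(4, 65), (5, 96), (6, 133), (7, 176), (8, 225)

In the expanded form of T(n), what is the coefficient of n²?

3

Write T(n) = an^4 + bn³ + cn² + dn + e; the 5 given values yield a linear system in the 5 coefficients.
Solving, the top 2 coefficients vanish, and T(n) = 3n² + 4n + 1.
The coefficient of n² is 3.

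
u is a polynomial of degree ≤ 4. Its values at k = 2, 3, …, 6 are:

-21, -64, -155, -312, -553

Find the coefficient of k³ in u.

First differences: -43, -91, -157, -241. Second differences: -48, -66, -84. Third differences: -18, -18.
Level-3 differences are constant, so u has degree 3.
Fitting a degree-3 polynomial gives u(k) = -3k³ + 3k² - k - 7.
The coefficient of k³ is -3.

-3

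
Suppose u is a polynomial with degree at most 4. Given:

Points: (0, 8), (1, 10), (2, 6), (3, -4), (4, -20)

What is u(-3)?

-34

First differences: 2, -4, -10, -16. Second differences: -6, -6, -6.
Level-2 differences are constant, so u has degree 2.
Fitting a degree-2 polynomial gives u(m) = -3m² + 5m + 8.
Then u(-3) = -34.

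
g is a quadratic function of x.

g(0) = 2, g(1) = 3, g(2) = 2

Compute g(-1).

Write g(x) = ax² + bx + c; the 3 given values yield a linear system in the 3 coefficients.
Solving, g(x) = -x² + 2x + 2.
Then g(-1) = -1.

-1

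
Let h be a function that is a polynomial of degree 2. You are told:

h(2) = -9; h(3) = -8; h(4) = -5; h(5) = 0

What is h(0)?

Write h(x) = ax² + bx + c; the 4 given values yield a linear system in the 3 coefficients.
Solving, h(x) = x² - 4x - 5.
The constant term is h(0) = -5.

-5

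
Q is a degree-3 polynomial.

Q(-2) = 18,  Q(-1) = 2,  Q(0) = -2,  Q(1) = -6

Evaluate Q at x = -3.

58

Write Q(x) = ax³ + bx² + cx + d; the 4 given values yield a linear system in the 4 coefficients.
Solving, Q(x) = -2x³ - 2x - 2.
Then Q(-3) = 58.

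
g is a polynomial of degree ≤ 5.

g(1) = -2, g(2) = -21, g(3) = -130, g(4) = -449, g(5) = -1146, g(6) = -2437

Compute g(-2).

-5

First differences: -19, -109, -319, -697, -1291. Second differences: -90, -210, -378, -594. Third differences: -120, -168, -216. Fourth differences: -48, -48.
Level-4 differences are constant, so g has degree 4.
Fitting a degree-4 polynomial gives g(x) = -2x^4 + 5x² - 4x - 1.
Then g(-2) = -5.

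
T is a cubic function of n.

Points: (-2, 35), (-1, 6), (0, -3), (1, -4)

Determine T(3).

-30

Write T(n) = an³ + bn² + cn + d; the 4 given values yield a linear system in the 4 coefficients.
Solving, T(n) = -2n³ + 4n² - 3n - 3.
Then T(3) = -30.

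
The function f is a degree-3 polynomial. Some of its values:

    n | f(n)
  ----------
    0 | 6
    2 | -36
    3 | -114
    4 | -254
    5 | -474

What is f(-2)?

16

Write f(n) = an³ + bn² + cn + d; the 5 given values yield a linear system in the 4 coefficients.
Solving, f(n) = -3n³ - 4n² - n + 6.
Then f(-2) = 16.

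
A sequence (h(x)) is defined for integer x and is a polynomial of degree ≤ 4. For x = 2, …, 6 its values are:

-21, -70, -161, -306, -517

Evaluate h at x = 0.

-1

Write h(x) = ax^4 + bx³ + cx² + dx + e; the 5 given values yield a linear system in the 5 coefficients.
Solving, the leading coefficient vanishes, and h(x) = -2x³ - 3x² + 4x - 1.
Then h(0) = -1.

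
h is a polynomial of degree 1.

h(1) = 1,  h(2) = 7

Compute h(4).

19

Write h(m) = am + b; the 2 given values yield a linear system in the 2 coefficients.
Solving, h(m) = 6m - 5.
Then h(4) = 19.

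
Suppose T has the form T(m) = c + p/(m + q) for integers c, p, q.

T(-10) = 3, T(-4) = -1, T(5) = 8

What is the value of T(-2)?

-13

(T(m) − c)(m + q) = p for each data point; the three points give a linear system in c and q, then p follows.
Solving: c = 5, q = 1, p = 18, so T(m) = 5 + 18/(m + 1).
Then T(-2) = 5 + 18/(-1) = -13.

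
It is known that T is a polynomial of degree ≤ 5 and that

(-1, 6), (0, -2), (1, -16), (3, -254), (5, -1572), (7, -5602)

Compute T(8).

-9354

Write T(x) = ax^5 + bx^4 + cx³ + dx² + ex + p; the 6 given values yield a linear system in the 6 coefficients.
Solving, the leading coefficient vanishes, and T(x) = -2x^4 - 2x³ - x² - 9x - 2.
Then T(8) = -9354.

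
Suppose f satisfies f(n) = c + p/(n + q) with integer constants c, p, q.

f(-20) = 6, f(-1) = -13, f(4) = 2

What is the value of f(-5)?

(f(n) − c)(n + q) = p for each data point; the three points give a linear system in c and q, then p follows.
Solving: c = 5, q = 2, p = -18, so f(n) = 5 − 18/(n + 2).
Then f(-5) = 5 − 18/(-3) = 11.

11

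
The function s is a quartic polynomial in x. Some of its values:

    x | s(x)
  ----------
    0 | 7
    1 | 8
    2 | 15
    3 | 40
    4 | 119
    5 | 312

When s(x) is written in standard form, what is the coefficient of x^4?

1

First differences: 1, 7, 25, 79, 193. Second differences: 6, 18, 54, 114. Third differences: 12, 36, 60. Fourth differences: 24, 24.
Level-4 differences are constant, so s has degree 4.
Fitting a degree-4 polynomial gives s(x) = x^4 - 4x³ + 8x² - 4x + 7.
The coefficient of x^4 is 1.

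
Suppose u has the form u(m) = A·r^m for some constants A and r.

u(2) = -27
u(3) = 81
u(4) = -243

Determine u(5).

729

Consecutive ratio: 81/(-27) = -3, and -243/81 = -3, so r = -3.
Then A·(-3)^2 = -27 gives A = -3, and u(m) = -3·(-3)^m.
u(5) = -3·(-3)^5 = 729.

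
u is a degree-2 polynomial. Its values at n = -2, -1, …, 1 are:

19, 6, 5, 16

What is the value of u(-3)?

44

First differences: -13, -1, 11. Second differences: 12, 12.
Level-2 differences are constant, so u has degree 2.
Fitting a degree-2 polynomial gives u(n) = 6n² + 5n + 5.
Then u(-3) = 44.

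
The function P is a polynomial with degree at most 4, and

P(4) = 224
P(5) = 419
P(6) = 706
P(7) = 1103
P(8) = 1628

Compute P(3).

103

Write P(x) = ax^4 + bx³ + cx² + dx + e; the 5 given values yield a linear system in the 5 coefficients.
Solving, the leading coefficient vanishes, and P(x) = 3x³ + x² + 3x + 4.
Then P(3) = 103.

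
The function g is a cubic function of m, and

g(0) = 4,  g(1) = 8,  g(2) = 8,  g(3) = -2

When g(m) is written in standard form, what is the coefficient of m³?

Write g(m) = am³ + bm² + cm + d; the 4 given values yield a linear system in the 4 coefficients.
Solving, g(m) = -m³ + m² + 4m + 4.
The coefficient of m³ is -1.

-1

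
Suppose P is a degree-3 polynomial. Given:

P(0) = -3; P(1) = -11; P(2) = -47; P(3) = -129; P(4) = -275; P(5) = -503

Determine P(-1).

First differences: -8, -36, -82, -146, -228. Second differences: -28, -46, -64, -82. Third differences: -18, -18, -18.
Level-3 differences are constant, so P has degree 3.
Fitting a degree-3 polynomial gives P(m) = -3m³ - 5m² - 3.
Then P(-1) = -5.

-5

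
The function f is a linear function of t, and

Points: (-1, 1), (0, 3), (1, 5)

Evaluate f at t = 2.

7

First differences: 2, 2.
Level-1 differences are constant, so f has degree 1.
Extending the table by one column gives the next first difference 2, so f(2) = 5 + 2 = 7.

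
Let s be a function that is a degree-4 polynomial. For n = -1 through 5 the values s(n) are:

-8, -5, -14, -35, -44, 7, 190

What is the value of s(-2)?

First differences: 3, -9, -21, -9, 51, 183. Second differences: -12, -12, 12, 60, 132. Third differences: 0, 24, 48, 72. Fourth differences: 24, 24, 24.
Level-4 differences are constant, so s has degree 4.
Fitting a degree-4 polynomial gives s(n) = n^4 - 2n³ - 7n² - n - 5.
Then s(-2) = 1.

1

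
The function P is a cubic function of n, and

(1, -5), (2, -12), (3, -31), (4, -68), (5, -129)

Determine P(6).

-220

First differences: -7, -19, -37, -61. Second differences: -12, -18, -24. Third differences: -6, -6.
Level-3 differences are constant, so P has degree 3.
Fitting a degree-3 polynomial gives P(n) = -n³ - 4.
Then P(6) = -220.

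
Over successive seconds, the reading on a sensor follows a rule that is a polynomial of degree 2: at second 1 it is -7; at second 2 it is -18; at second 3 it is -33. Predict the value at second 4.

-52

Write the value at t as u(t).
Write u(t) = at² + bt + c; the 3 given values yield a linear system in the 3 coefficients.
Solving, u(t) = -2t² - 5t.
Then u(4) = -52.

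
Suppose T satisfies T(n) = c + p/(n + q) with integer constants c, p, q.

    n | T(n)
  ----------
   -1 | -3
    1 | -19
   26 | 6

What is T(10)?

8

(T(n) − c)(n + q) = p for each data point; the three points give a linear system in c and q, then p follows.
Solving: c = 5, q = -2, p = 24, so T(n) = 5 + 24/(n − 2).
Then T(10) = 5 + 24/8 = 8.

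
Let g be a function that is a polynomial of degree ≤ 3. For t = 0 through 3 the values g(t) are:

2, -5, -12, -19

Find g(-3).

23

First differences: -7, -7, -7.
Level-1 differences are constant, so g has degree 1.
Fitting a degree-1 polynomial gives g(t) = -7t + 2.
Then g(-3) = 23.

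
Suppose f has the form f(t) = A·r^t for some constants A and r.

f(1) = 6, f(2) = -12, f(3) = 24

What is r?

-2

Consecutive ratio: -12/6 = -2, and 24/(-12) = -2, so r = -2.
Then A·(-2)^1 = 6 gives A = -3, and f(t) = -3·(-2)^t.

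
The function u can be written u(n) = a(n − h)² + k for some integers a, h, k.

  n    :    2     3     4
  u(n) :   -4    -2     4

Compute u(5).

14

First differences 2, 6; second difference 4 = 2a, so a = 2.
Expanding, the n-coefficient is −2ah = -4h; matching it to the data gives h = 2, and then k = -4.
So u(n) = 2(n − 2)² − 4.
u(5) = 2·3² − 4 = 14.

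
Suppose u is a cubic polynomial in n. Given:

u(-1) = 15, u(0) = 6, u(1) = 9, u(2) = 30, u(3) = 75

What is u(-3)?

First differences: -9, 3, 21, 45. Second differences: 12, 18, 24. Third differences: 6, 6.
Level-3 differences are constant, so u has degree 3.
Fitting a degree-3 polynomial gives u(n) = n³ + 6n² - 4n + 6.
Then u(-3) = 45.

45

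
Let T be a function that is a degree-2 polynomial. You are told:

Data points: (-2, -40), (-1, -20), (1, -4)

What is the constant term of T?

-8

Write T(k) = ak² + bk + c; the 3 given values yield a linear system in the 3 coefficients.
Solving, T(k) = -4k² + 8k - 8.
The constant term is T(0) = -8.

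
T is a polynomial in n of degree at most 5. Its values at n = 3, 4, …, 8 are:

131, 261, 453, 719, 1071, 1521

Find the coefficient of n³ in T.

Write T(n) = an^5 + bn^4 + cn³ + dn² + en + p; the 6 given values yield a linear system in the 6 coefficients.
Solving, the top 2 coefficients vanish, and T(n) = 2n³ + 7n² + 7n - 7.
The coefficient of n³ is 2.

2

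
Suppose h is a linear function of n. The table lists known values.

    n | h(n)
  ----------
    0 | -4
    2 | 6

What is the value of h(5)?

21

Write h(n) = an + b; the 2 given values yield a linear system in the 2 coefficients.
Solving, h(n) = 5n - 4.
Then h(5) = 21.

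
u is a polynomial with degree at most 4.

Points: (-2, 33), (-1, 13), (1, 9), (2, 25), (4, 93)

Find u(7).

285

Write u(m) = am^4 + bm³ + cm² + dm + e; the 5 given values yield a linear system in the 5 coefficients.
Solving, the top 2 coefficients vanish, and u(m) = 6m² - 2m + 5.
Then u(7) = 285.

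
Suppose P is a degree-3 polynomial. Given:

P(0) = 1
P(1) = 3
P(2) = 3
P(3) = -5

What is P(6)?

Write P(k) = ak³ + bk² + ck + d; the 4 given values yield a linear system in the 4 coefficients.
Solving, P(k) = -k³ + 2k² + k + 1.
Then P(6) = -137.

-137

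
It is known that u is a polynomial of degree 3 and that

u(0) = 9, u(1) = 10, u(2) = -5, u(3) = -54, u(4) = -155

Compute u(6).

-585

Write u(n) = an³ + bn² + cn + d; the 5 given values yield a linear system in the 4 coefficients.
Solving, u(n) = -3n³ + n² + 3n + 9.
Then u(6) = -585.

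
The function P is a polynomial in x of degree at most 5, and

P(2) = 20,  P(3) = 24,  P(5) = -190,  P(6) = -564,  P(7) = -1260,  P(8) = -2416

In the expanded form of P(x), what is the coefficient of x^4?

Write P(x) = ax^5 + bx^4 + cx³ + dx² + ex + p; the 6 given values yield a linear system in the 6 coefficients.
Solving, the leading coefficient vanishes, and P(x) = -x^4 + 3x³ + 2x² + 2x.
The coefficient of x^4 is -1.

-1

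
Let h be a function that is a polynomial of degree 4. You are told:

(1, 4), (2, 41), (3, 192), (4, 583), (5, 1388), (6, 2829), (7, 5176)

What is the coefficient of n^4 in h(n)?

2

First differences: 37, 151, 391, 805, 1441, 2347. Second differences: 114, 240, 414, 636, 906. Third differences: 126, 174, 222, 270. Fourth differences: 48, 48, 48.
Level-4 differences are constant, so h has degree 4.
Fitting a degree-4 polynomial gives h(n) = 2n^4 + n³ + n² - 3n + 3.
The coefficient of n^4 is 2.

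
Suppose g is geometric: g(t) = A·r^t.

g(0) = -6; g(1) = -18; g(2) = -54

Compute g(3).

Consecutive ratio: -18/(-6) = 3, and -54/(-18) = 3, so r = 3.
Then A·3^0 = -6 gives A = -6, and g(t) = -6·3^t.
g(3) = -6·3^3 = -162.

-162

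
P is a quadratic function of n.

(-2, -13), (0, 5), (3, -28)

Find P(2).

Write P(n) = an² + bn + c; the 3 given values yield a linear system in the 3 coefficients.
Solving, P(n) = -4n² + n + 5.
Then P(2) = -9.

-9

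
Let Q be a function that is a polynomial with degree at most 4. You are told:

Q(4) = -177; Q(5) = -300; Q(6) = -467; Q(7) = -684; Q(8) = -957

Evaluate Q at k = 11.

First differences: -123, -167, -217, -273. Second differences: -44, -50, -56. Third differences: -6, -6.
Level-3 differences are constant, so Q has degree 3.
Fitting a degree-3 polynomial gives Q(k) = -k³ - 7k² + k - 5.
Then Q(11) = -2172.

-2172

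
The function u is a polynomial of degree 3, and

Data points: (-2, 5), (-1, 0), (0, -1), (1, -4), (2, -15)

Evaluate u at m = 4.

Write u(m) = am³ + bm² + cm + d; the 5 given values yield a linear system in the 4 coefficients.
Solving, u(m) = -m³ - m² - m - 1.
Then u(4) = -85.

-85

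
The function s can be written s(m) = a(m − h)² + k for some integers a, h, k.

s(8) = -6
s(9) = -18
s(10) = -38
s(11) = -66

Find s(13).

-146

First differences -12, -20, -28; second difference -8 = 2a, so a = -4.
Expanding, the m-coefficient is −2ah = 8h; matching it to the data gives h = 7, and then k = -2.
So s(m) = -4(m − 7)² − 2.
s(13) = -4·6² − 2 = -146.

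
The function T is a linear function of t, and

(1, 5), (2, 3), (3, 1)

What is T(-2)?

11

First differences: -2, -2.
Level-1 differences are constant, so T has degree 1.
Fitting a degree-1 polynomial gives T(t) = -2t + 7.
Then T(-2) = 11.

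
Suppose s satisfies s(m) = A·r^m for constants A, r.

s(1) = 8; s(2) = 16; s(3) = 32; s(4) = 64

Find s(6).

Consecutive ratio: 16/8 = 2, and 32/16 = 2, so r = 2.
Then A·2^1 = 8 gives A = 4, and s(m) = 4·2^m.
s(6) = 4·2^6 = 256.

256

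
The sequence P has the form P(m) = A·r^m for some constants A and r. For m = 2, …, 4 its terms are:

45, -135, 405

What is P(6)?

Consecutive ratio: -135/45 = -3, and 405/(-135) = -3, so r = -3.
Then A·(-3)^2 = 45 gives A = 5, and P(m) = 5·(-3)^m.
P(6) = 5·(-3)^6 = 3645.

3645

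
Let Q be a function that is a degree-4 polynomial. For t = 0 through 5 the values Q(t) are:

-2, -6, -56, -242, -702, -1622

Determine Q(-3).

Write Q(t) = at^4 + bt³ + ct² + dt + e; the 6 given values yield a linear system in the 5 coefficients.
Solving, Q(t) = -2t^4 - 3t³ + t - 2.
Then Q(-3) = -86.

-86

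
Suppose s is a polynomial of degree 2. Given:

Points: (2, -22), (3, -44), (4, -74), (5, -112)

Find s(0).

First differences: -22, -30, -38. Second differences: -8, -8.
Level-2 differences are constant, so s has degree 2.
Fitting a degree-2 polynomial gives s(n) = -4n² - 2n - 2.
Then s(0) = -2.

-2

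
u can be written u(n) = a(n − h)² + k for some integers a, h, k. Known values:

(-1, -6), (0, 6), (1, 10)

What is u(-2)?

-26

First differences 12, 4; second difference -8 = 2a, so a = -4.
Expanding, the n-coefficient is −2ah = 8h; matching it to the data gives h = 1, and then k = 10.
So u(n) = -4(n − 1)² + 10.
u(-2) = -4·(-3)² + 10 = -26.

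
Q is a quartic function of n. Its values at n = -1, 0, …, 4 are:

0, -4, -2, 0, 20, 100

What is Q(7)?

1480

First differences: -4, 2, 2, 20, 80. Second differences: 6, 0, 18, 60. Third differences: -6, 18, 42. Fourth differences: 24, 24.
Level-4 differences are constant, so Q has degree 4.
Fitting a degree-4 polynomial gives Q(n) = n^4 - 3n³ + 2n² + 2n - 4.
Then Q(7) = 1480.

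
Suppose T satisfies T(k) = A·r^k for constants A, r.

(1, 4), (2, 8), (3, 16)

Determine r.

Consecutive ratio: 8/4 = 2, and 16/8 = 2, so r = 2.
Then A·2^1 = 4 gives A = 2, and T(k) = 2·2^k.

2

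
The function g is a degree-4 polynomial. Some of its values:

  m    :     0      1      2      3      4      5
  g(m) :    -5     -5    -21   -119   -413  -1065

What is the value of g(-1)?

-3

First differences: 0, -16, -98, -294, -652. Second differences: -16, -82, -196, -358. Third differences: -66, -114, -162. Fourth differences: -48, -48.
Level-4 differences are constant, so g has degree 4.
Fitting a degree-4 polynomial gives g(m) = -2m^4 + m³ + 3m² - 2m - 5.
Then g(-1) = -3.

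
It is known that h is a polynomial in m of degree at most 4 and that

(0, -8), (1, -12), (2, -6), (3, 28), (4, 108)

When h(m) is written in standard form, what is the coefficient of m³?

First differences: -4, 6, 34, 80. Second differences: 10, 28, 46. Third differences: 18, 18.
Level-3 differences are constant, so h has degree 3.
Fitting a degree-3 polynomial gives h(m) = 3m³ - 4m² - 3m - 8.
The coefficient of m³ is 3.

3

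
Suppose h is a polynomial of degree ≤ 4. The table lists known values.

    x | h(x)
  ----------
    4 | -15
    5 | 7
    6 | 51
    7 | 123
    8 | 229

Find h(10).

567

Write h(x) = ax^4 + bx³ + cx² + dx + e; the 5 given values yield a linear system in the 5 coefficients.
Solving, the leading coefficient vanishes, and h(x) = x³ - 4x² - 3x - 3.
Then h(10) = 567.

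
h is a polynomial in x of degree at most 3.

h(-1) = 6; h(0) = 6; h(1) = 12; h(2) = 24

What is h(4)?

First differences: 0, 6, 12. Second differences: 6, 6.
Level-2 differences are constant, so h has degree 2.
Fitting a degree-2 polynomial gives h(x) = 3x² + 3x + 6.
Then h(4) = 66.

66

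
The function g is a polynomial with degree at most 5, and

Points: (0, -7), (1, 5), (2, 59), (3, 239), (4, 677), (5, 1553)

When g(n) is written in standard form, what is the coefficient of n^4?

First differences: 12, 54, 180, 438, 876. Second differences: 42, 126, 258, 438. Third differences: 84, 132, 180. Fourth differences: 48, 48.
Level-4 differences are constant, so g has degree 4.
Fitting a degree-4 polynomial gives g(n) = 2n^4 + 2n³ + n² + 7n - 7.
The coefficient of n^4 is 2.

2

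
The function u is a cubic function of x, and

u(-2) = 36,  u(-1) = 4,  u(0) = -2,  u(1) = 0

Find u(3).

Write u(x) = ax³ + bx² + cx + d; the 4 given values yield a linear system in the 4 coefficients.
Solving, u(x) = -3x³ + 4x² + x - 2.
Then u(3) = -44.

-44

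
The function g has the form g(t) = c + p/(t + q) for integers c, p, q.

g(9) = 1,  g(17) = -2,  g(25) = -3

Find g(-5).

(g(t) − c)(t + q) = p for each data point; the three points give a linear system in c and q, then p follows.
Solving: c = -5, q = -1, p = 48, so g(t) = -5 + 48/(t − 1).
Then g(-5) = -5 + 48/(-6) = -13.

-13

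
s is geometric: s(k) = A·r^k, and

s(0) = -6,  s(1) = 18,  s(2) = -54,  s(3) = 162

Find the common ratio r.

-3

Consecutive ratio: 18/(-6) = -3, and -54/18 = -3, so r = -3.
Then A·(-3)^0 = -6 gives A = -6, and s(k) = -6·(-3)^k.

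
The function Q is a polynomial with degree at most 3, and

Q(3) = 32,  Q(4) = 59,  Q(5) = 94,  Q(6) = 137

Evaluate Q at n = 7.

188

Write Q(n) = an³ + bn² + cn + d; the 4 given values yield a linear system in the 4 coefficients.
Solving, the leading coefficient vanishes, and Q(n) = 4n² - n - 1.
Then Q(7) = 188.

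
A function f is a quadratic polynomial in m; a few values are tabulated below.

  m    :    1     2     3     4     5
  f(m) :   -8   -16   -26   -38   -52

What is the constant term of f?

First differences: -8, -10, -12, -14. Second differences: -2, -2, -2.
Level-2 differences are constant, so f has degree 2.
Fitting a degree-2 polynomial gives f(m) = -m² - 5m - 2.
The constant term is f(0) = -2.

-2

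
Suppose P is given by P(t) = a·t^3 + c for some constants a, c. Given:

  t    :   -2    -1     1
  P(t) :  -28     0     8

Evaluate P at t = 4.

From P(-2) = -28 and P(-1) = 0: -8a + c = -28 and -1a + c = 0.
Subtracting: 7a = 28, so a = 4; then c = -28 − 4·(-8) = 4.
So P(t) = 4t³ + 4, and P(4) = 260.

260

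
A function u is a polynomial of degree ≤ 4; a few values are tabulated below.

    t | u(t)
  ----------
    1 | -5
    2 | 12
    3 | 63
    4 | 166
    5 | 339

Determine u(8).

First differences: 17, 51, 103, 173. Second differences: 34, 52, 70. Third differences: 18, 18.
Level-3 differences are constant, so u has degree 3.
Fitting a degree-3 polynomial gives u(t) = 3t³ - t² - t - 6.
Then u(8) = 1458.

1458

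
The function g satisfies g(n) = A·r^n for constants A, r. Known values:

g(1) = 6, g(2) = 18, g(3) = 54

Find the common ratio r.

3

Consecutive ratio: 18/6 = 3, and 54/18 = 3, so r = 3.
Then A·3^1 = 6 gives A = 2, and g(n) = 2·3^n.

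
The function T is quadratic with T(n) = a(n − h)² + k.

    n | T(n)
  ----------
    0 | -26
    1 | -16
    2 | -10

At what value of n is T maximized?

3

First differences 10, 6; second difference -4 = 2a, so a = -2.
Expanding, the n-coefficient is −2ah = 4h; matching it to the data gives h = 3, and then k = -8.
So T(n) = -2(n − 3)² − 8.
Hence h = 3.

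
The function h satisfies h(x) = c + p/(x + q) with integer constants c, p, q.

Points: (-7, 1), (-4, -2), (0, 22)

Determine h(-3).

(h(x) − c)(x + q) = p for each data point; the three points give a linear system in c and q, then p follows.
Solving: c = 4, q = 1, p = 18, so h(x) = 4 + 18/(x + 1).
Then h(-3) = 4 + 18/(-2) = -5.

-5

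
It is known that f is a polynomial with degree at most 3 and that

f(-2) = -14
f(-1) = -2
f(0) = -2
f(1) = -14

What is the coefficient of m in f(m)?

-6

Write f(m) = am³ + bm² + cm + d; the 4 given values yield a linear system in the 4 coefficients.
Solving, the leading coefficient vanishes, and f(m) = -6m² - 6m - 2.
The coefficient of m is -6.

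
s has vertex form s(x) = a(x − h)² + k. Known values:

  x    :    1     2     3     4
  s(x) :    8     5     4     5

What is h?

First differences -3, -1, 1; second difference 2 = 2a, so a = 1.
Expanding, the x-coefficient is −2ah = -2h; matching it to the data gives h = 3, and then k = 4.
So s(x) = 1(x − 3)² + 4.
Hence h = 3.

3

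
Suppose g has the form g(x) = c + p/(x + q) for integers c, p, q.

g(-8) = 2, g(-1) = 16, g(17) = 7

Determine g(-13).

4

(g(x) − c)(x + q) = p for each data point; the three points give a linear system in c and q, then p follows.
Solving: c = 6, q = 3, p = 20, so g(x) = 6 + 20/(x + 3).
Then g(-13) = 6 + 20/(-10) = 4.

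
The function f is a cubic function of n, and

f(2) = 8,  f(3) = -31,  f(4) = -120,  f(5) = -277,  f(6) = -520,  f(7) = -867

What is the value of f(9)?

-1945

First differences: -39, -89, -157, -243, -347. Second differences: -50, -68, -86, -104. Third differences: -18, -18, -18.
Level-3 differences are constant, so f has degree 3.
Fitting a degree-3 polynomial gives f(n) = -3n³ + 2n² + 8n + 8.
Then f(9) = -1945.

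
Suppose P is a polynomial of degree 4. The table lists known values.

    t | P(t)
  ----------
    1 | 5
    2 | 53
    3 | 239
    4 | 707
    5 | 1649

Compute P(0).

Write P(t) = at^4 + bt³ + ct² + dt + e; the 5 given values yield a linear system in the 5 coefficients.
Solving, P(t) = 2t^4 + 4t³ - 5t² + 5t - 1.
Then P(0) = -1.

-1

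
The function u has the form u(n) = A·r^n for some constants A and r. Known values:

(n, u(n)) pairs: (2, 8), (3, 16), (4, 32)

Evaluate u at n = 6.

128

Consecutive ratio: 16/8 = 2, and 32/16 = 2, so r = 2.
Then A·2^2 = 8 gives A = 2, and u(n) = 2·2^n.
u(6) = 2·2^6 = 128.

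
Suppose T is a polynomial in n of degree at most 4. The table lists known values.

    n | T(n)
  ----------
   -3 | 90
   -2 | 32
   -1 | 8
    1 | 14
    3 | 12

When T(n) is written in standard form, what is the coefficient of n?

Write T(n) = an^4 + bn³ + cn² + dn + e; the 5 given values yield a linear system in the 5 coefficients.
Solving, the leading coefficient vanishes, and T(n) = -2n³ + 5n² + 5n + 6.
The coefficient of n is 5.

5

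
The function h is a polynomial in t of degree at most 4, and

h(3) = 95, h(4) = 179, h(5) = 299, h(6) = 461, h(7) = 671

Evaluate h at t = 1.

11

First differences: 84, 120, 162, 210. Second differences: 36, 42, 48. Third differences: 6, 6.
Level-3 differences are constant, so h has degree 3.
Fitting a degree-3 polynomial gives h(t) = t³ + 6t² + 5t - 1.
Then h(1) = 11.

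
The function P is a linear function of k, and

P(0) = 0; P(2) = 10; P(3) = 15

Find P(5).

25

Write P(k) = ak + b; the 3 given values yield a linear system in the 2 coefficients.
Solving, P(k) = 5k.
Then P(5) = 25.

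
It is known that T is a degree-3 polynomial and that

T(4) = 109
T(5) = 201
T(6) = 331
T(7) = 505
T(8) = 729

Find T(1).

First differences: 92, 130, 174, 224. Second differences: 38, 44, 50. Third differences: 6, 6.
Level-3 differences are constant, so T has degree 3.
Fitting a degree-3 polynomial gives T(m) = m³ + 4m² - 5m + 1.
Then T(1) = 1.

1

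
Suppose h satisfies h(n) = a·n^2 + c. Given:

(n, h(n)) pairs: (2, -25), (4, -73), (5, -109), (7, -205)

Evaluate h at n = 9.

From h(2) = -25 and h(4) = -73: 4a + c = -25 and 16a + c = -73.
Subtracting: 12a = -48, so a = -4; then c = -25 − (-4)·4 = -9.
So h(n) = -4n² − 9, and h(9) = -333.

-333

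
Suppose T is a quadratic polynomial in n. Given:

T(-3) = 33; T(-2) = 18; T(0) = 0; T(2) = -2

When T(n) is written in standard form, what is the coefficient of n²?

2

Write T(n) = an² + bn + c; the 4 given values yield a linear system in the 3 coefficients.
Solving, T(n) = 2n² - 5n.
The coefficient of n² is 2.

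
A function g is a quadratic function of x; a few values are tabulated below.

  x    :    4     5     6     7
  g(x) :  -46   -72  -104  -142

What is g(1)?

Write g(x) = ax² + bx + c; the 4 given values yield a linear system in the 3 coefficients.
Solving, g(x) = -3x² + x - 2.
Then g(1) = -4.

-4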